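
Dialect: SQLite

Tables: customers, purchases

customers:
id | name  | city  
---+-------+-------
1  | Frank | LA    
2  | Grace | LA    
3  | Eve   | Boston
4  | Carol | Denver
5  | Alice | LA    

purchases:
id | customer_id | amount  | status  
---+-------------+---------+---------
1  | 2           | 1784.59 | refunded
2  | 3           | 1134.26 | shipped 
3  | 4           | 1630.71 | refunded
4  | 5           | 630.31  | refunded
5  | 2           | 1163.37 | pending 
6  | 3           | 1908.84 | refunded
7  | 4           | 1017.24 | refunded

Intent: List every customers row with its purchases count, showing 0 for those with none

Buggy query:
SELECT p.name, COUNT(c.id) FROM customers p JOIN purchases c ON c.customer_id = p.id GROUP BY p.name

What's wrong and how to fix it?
Bug: INNER JOIN drops customers rows that have no matching purchases rows

Fix: Switch to LEFT JOIN to retain unmatched parent rows

Corrected query:
SELECT p.name, COUNT(c.id) FROM customers p LEFT JOIN purchases c ON c.customer_id = p.id GROUP BY p.name

Result:
name  | COUNT(c.id)
------+------------
Alice | 1          
Carol | 2          
Eve   | 2          
Frank | 0          
Grace | 2          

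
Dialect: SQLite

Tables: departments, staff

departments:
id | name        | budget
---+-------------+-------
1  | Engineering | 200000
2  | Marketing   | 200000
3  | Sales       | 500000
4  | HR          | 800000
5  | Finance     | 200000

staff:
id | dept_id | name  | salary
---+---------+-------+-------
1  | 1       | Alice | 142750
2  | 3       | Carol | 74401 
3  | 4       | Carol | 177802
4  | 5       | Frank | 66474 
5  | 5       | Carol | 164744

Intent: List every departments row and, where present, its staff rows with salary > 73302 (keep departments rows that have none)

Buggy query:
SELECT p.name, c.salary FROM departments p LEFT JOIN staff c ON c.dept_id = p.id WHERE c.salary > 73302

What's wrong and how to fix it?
Bug: A WHERE condition on the right-hand table after LEFT JOIN drops unmatched parents

Fix: Move the right-table condition into the ON clause so unmatched parents are kept

Corrected query:
SELECT p.name, c.salary FROM departments p LEFT JOIN staff c ON c.dept_id = p.id AND c.salary > 73302

Result:
name        | salary
------------+-------
Engineering | 142750
Marketing   | NULL  
Sales       | 74401 
HR          | 177802
Finance     | 164744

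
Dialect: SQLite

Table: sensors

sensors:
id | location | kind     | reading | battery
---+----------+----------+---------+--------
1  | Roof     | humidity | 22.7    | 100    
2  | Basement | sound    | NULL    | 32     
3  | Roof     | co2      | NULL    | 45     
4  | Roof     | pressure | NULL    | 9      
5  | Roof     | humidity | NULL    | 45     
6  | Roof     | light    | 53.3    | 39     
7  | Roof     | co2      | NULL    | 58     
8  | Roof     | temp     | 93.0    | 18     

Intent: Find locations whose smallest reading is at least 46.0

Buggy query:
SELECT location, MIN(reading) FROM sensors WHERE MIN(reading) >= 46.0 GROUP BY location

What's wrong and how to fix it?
Bug: Aggregates like MIN are computed per group after WHERE runs

Fix: Use HAVING for the per-group MIN condition

Corrected query:
SELECT location, MIN(reading) FROM sensors GROUP BY location HAVING MIN(reading) >= 46.0

Result:
(no rows)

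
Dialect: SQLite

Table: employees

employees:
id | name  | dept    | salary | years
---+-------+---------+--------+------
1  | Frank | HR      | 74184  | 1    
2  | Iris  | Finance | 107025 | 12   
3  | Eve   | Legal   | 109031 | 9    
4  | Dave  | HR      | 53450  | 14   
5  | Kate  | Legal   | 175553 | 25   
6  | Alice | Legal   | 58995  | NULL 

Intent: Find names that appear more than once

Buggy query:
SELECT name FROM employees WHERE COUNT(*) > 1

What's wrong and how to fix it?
Bug: COUNT(*) is an aggregate and cannot be used in WHERE

Fix: GROUP BY name, then filter groups with HAVING COUNT(*) > 1

Corrected query:
SELECT name FROM employees GROUP BY name HAVING COUNT(*) > 1

Result:
(no rows)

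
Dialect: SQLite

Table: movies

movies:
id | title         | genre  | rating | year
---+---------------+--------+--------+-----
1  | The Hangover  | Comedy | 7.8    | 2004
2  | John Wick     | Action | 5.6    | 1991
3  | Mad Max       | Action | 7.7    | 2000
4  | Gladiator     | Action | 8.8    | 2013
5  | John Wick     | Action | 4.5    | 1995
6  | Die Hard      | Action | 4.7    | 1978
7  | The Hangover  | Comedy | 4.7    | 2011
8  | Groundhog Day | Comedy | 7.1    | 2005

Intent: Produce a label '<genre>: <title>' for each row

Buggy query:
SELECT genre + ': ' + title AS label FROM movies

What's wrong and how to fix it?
Bug: SQLite uses || for string concatenation; + coerces text to numbers (yielding 0)

Fix: Use the || operator for string concatenation

Corrected query:
SELECT genre || ': ' || title AS label FROM movies

Result:
label                
---------------------
Comedy: The Hangover 
Action: John Wick    
Action: Mad Max      
Action: Gladiator    
Action: John Wick    
Action: Die Hard     
Comedy: The Hangover 
Comedy: Groundhog Day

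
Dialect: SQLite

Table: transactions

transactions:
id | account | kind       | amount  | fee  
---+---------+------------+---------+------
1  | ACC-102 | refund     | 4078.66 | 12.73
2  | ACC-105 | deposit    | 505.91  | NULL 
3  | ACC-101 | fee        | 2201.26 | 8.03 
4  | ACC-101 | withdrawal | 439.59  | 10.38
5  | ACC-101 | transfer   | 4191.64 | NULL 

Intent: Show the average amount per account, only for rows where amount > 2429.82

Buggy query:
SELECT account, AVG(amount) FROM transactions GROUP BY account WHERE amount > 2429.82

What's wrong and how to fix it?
Bug: WHERE cannot follow GROUP BY

Fix: Move the WHERE clause before GROUP BY

Corrected query:
SELECT account, AVG(amount) FROM transactions WHERE amount > 2429.82 GROUP BY account

Result:
account | AVG(amount)
--------+------------
ACC-101 | 4191.64    
ACC-102 | 4078.66    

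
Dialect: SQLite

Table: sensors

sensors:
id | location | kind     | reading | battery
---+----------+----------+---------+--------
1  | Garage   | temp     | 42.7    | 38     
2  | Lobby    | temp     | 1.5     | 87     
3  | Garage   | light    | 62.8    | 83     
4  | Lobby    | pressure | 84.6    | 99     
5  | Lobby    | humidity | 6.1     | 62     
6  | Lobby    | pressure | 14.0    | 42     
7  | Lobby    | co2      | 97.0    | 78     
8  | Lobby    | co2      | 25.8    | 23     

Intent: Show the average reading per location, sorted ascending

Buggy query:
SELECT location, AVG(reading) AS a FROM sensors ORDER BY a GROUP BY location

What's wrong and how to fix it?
Bug: ORDER BY appears before GROUP BY; SQL clause order requires GROUP BY first

Fix: Move ORDER BY to the end, after GROUP BY

Corrected query:
SELECT location, AVG(reading) AS a FROM sensors GROUP BY location ORDER BY a

Result:
location | a        
---------+----------
Lobby    | 38.166667
Garage   | 52.75    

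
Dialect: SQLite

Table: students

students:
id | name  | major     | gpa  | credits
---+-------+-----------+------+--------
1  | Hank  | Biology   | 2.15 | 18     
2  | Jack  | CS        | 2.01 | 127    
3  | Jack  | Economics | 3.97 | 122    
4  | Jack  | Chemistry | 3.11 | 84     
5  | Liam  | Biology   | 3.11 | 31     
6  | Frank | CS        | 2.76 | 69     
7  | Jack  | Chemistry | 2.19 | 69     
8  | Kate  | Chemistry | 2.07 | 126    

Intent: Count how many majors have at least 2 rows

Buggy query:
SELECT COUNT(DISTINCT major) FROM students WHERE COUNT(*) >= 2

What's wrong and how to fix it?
Bug: WHERE filters individual rows, not groups, so a group-level COUNT is invalid there

Fix: Use a subquery that GROUPs and filters with HAVING, then count its rows

Corrected query:
SELECT COUNT(*) FROM (SELECT major FROM students GROUP BY major HAVING COUNT(*) >= 2)

Result:
COUNT(*)
--------
3       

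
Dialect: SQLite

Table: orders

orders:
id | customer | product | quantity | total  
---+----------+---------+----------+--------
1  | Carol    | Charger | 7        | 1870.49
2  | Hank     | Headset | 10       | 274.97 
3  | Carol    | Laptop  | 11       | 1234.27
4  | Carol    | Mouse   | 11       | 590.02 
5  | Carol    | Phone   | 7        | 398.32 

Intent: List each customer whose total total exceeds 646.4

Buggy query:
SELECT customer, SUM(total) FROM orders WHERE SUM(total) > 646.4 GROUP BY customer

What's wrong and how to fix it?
Bug: Aggregate functions cannot appear in a WHERE clause

Fix: Use HAVING (which filters groups after aggregation) instead of WHERE

Corrected query:
SELECT customer, SUM(total) FROM orders GROUP BY customer HAVING SUM(total) > 646.4

Result:
customer | SUM(total)
---------+-----------
Carol    | 4093.1    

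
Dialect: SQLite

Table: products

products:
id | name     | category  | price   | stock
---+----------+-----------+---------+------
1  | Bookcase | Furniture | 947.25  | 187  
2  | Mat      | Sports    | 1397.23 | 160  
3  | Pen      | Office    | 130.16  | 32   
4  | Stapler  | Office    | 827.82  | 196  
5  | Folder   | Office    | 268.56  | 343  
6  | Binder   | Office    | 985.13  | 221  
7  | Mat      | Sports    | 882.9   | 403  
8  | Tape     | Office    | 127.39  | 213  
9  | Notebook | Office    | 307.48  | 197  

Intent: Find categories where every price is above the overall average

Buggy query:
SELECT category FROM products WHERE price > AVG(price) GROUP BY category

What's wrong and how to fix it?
Bug: WHERE evaluates per row before aggregation, so AVG() is unavailable

Fix: Use a subquery for AVG and a HAVING MIN(...) filter so the condition holds for every row in the group

Corrected query:
SELECT category FROM products GROUP BY category HAVING MIN(price) > (SELECT AVG(price) FROM products)

Result:
category 
---------
Furniture
Sports   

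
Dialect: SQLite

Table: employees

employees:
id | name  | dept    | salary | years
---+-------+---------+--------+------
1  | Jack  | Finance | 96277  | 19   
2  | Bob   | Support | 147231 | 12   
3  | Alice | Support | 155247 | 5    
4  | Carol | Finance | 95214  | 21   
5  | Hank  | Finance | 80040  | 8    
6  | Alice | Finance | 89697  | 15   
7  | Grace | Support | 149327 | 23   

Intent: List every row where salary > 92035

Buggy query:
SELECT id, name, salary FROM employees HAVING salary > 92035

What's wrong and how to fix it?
Bug: This is a non-aggregate query (no GROUP BY, no aggregates), so in SQLite the HAVING clause is invalid here; a row-level condition belongs in WHERE

Fix: Replace HAVING with WHERE since the condition applies to individual rows

Corrected query:
SELECT id, name, salary FROM employees WHERE salary > 92035

Result:
id | name  | salary
---+-------+-------
1  | Jack  | 96277 
2  | Bob   | 147231
3  | Alice | 155247
4  | Carol | 95214 
7  | Grace | 149327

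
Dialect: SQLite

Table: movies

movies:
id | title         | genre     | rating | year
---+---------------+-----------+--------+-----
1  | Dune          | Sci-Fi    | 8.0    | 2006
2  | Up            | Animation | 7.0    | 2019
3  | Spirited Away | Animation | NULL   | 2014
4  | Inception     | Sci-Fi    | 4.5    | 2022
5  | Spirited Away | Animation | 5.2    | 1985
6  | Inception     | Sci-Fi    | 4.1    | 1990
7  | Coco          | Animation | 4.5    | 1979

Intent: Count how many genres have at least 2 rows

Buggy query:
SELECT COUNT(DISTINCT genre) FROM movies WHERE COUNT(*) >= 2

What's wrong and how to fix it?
Bug: COUNT(*) cannot appear in WHERE; the per-group count doesn't exist yet

Fix: Group first with HAVING COUNT(*) >= 2, then COUNT the resulting groups

Corrected query:
SELECT COUNT(*) FROM (SELECT genre FROM movies GROUP BY genre HAVING COUNT(*) >= 2)

Result:
COUNT(*)
--------
2       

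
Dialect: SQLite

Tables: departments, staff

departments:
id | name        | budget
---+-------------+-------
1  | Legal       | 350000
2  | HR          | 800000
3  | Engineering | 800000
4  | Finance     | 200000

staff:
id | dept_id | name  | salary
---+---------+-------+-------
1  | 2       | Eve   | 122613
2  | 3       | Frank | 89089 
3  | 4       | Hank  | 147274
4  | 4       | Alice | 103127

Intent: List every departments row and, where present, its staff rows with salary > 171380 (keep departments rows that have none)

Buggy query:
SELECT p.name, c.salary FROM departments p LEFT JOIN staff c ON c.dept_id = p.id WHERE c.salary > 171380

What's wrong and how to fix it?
Bug: A WHERE condition on the right-hand table after LEFT JOIN drops unmatched parents

Fix: Put 'c.salary > 171380' in the JOIN's ON clause instead of WHERE

Corrected query:
SELECT p.name, c.salary FROM departments p LEFT JOIN staff c ON c.dept_id = p.id AND c.salary > 171380

Result:
name        | salary
------------+-------
Legal       | NULL  
HR          | NULL  
Engineering | NULL  
Finance     | NULL  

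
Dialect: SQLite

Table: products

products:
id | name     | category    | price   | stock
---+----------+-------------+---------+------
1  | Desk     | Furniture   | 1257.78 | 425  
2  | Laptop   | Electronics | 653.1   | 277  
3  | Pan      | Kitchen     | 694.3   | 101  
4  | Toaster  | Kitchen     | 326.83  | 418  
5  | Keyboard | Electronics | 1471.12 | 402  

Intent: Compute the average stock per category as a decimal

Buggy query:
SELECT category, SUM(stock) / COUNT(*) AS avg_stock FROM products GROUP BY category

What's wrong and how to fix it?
Bug: SUM(stock) and COUNT(*) are both integers; the division truncates the fractional part

Fix: Multiply by 1.0 (or CAST to REAL) to force floating-point division

Corrected query:
SELECT category, SUM(stock) * 1.0 / COUNT(*) AS avg_stock FROM products GROUP BY category

Result:
category    | avg_stock
------------+----------
Electronics | 339.5    
Furniture   | 425      
Kitchen     | 259.5    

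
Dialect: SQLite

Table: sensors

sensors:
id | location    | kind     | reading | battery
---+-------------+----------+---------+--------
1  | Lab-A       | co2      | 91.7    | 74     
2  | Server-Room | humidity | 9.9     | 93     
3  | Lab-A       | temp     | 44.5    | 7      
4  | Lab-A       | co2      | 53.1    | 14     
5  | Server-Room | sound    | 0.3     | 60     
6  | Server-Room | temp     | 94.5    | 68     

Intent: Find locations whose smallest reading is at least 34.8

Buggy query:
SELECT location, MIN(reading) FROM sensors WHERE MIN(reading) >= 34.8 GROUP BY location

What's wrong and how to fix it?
Bug: MIN() in WHERE is a misuse of aggregate

Fix: Use HAVING for the per-group MIN condition

Corrected query:
SELECT location, MIN(reading) FROM sensors GROUP BY location HAVING MIN(reading) >= 34.8

Result:
location | MIN(reading)
---------+-------------
Lab-A    | 44.5        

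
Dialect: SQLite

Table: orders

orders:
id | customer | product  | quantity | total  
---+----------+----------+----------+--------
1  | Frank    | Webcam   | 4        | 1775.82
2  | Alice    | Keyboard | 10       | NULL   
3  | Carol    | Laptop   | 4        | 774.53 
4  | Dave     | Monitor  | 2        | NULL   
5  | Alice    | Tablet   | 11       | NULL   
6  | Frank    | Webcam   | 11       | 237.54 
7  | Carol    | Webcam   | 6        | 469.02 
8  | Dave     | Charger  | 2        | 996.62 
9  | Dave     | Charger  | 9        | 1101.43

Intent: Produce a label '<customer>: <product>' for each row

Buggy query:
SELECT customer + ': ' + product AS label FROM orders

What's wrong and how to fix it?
Bug: SQLite uses || for string concatenation; + coerces text to numbers (yielding 0)

Fix: Use the || operator for string concatenation

Corrected query:
SELECT customer || ': ' || product AS label FROM orders

Result:
label          
---------------
Frank: Webcam  
Alice: Keyboard
Carol: Laptop  
Dave: Monitor  
Alice: Tablet  
Frank: Webcam  
Carol: Webcam  
Dave: Charger  
Dave: Charger  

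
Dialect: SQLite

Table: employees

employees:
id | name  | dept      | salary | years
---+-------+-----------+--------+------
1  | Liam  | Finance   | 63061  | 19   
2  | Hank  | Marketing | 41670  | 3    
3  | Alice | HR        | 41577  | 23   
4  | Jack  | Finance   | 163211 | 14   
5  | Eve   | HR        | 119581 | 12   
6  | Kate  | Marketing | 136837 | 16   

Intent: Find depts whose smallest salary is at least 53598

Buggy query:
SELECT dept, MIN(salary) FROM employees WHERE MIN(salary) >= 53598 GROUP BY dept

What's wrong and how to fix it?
Bug: Aggregates like MIN are computed per group after WHERE runs

Fix: Replace WHERE with HAVING after the GROUP BY

Corrected query:
SELECT dept, MIN(salary) FROM employees GROUP BY dept HAVING MIN(salary) >= 53598

Result:
dept    | MIN(salary)
--------+------------
Finance | 63061      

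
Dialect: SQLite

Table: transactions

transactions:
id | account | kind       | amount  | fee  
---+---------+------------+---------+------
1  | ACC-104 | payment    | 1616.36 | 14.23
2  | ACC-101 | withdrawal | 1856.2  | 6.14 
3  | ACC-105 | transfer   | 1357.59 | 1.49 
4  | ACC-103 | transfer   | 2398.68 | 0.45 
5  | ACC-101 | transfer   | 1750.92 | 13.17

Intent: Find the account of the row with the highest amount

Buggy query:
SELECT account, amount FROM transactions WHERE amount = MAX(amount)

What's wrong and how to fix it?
Bug: MAX(amount) is an aggregate and cannot be used directly in WHERE

Fix: Use a subquery: WHERE amount = (SELECT MAX(amount) FROM transactions)

Corrected query:
SELECT account, amount FROM transactions WHERE amount = (SELECT MAX(amount) FROM transactions)

Result:
account | amount 
--------+--------
ACC-103 | 2398.68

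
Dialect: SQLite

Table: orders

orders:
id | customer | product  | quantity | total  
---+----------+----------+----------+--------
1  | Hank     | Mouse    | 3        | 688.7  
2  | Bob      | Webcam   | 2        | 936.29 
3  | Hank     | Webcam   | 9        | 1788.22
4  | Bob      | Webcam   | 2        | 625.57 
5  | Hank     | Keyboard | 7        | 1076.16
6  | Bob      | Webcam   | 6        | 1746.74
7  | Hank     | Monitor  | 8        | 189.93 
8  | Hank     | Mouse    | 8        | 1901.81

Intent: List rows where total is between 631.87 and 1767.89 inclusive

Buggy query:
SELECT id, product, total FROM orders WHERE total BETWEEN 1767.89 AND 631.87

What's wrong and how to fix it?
Bug: BETWEEN expects the lower bound first; with 1767.89 AND 631.87 the range is empty

Fix: Swap the bounds so the smaller value comes first

Corrected query:
SELECT id, product, total FROM orders WHERE total BETWEEN 631.87 AND 1767.89

Result:
id | product  | total  
---+----------+--------
1  | Mouse    | 688.7  
2  | Webcam   | 936.29 
5  | Keyboard | 1076.16
6  | Webcam   | 1746.74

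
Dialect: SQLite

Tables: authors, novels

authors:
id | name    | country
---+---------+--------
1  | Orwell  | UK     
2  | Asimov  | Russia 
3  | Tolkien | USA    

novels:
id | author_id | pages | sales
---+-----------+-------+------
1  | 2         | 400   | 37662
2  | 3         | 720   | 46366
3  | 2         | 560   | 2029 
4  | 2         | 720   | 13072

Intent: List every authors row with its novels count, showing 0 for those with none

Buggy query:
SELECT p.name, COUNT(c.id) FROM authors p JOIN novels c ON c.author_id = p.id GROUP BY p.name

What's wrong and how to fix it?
Bug: An inner join excludes parents with zero children

Fix: Switch to LEFT JOIN to retain unmatched parent rows

Corrected query:
SELECT p.name, COUNT(c.id) FROM authors p LEFT JOIN novels c ON c.author_id = p.id GROUP BY p.name

Result:
name    | COUNT(c.id)
--------+------------
Asimov  | 3          
Orwell  | 0          
Tolkien | 1          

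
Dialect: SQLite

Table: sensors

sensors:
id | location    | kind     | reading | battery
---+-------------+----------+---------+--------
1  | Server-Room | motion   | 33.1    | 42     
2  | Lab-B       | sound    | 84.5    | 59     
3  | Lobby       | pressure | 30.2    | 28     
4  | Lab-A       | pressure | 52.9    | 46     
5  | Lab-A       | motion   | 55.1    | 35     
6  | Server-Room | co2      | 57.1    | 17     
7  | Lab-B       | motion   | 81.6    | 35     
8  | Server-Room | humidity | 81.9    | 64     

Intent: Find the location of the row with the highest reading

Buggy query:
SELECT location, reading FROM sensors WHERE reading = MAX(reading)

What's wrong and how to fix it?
Bug: MAX(reading) is an aggregate and cannot be used directly in WHERE

Fix: Wrap MAX in a scalar subquery so WHERE compares against a single value

Corrected query:
SELECT location, reading FROM sensors WHERE reading = (SELECT MAX(reading) FROM sensors)

Result:
location | reading
---------+--------
Lab-B    | 84.5   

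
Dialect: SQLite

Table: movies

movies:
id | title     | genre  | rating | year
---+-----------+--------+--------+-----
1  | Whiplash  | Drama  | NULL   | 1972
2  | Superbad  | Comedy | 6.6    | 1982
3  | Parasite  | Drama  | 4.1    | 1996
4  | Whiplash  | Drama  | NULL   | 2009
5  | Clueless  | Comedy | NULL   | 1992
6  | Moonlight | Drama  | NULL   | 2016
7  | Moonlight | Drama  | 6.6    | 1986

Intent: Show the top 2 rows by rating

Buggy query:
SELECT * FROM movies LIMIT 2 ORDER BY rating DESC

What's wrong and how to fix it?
Bug: ORDER BY cannot follow LIMIT; LIMIT is the final clause

Fix: Sort with ORDER BY, then apply LIMIT

Corrected query:
SELECT * FROM movies ORDER BY rating DESC LIMIT 2

Result:
id | title     | genre  | rating | year
---+-----------+--------+--------+-----
2  | Superbad  | Comedy | 6.6    | 1982
7  | Moonlight | Drama  | 6.6    | 1986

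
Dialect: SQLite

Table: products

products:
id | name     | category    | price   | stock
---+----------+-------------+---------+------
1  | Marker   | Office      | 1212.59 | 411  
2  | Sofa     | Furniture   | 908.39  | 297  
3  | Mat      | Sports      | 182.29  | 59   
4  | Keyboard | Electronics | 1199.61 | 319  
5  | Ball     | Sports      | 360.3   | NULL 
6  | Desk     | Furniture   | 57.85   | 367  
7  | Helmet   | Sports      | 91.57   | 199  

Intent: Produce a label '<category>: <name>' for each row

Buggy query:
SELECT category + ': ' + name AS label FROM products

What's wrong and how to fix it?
Bug: SQLite uses || for string concatenation; + coerces text to numbers (yielding 0)

Fix: Use the || operator for string concatenation

Corrected query:
SELECT category || ': ' || name AS label FROM products

Result:
label                
---------------------
Office: Marker       
Furniture: Sofa      
Sports: Mat          
Electronics: Keyboard
Sports: Ball         
Furniture: Desk      
Sports: Helmet       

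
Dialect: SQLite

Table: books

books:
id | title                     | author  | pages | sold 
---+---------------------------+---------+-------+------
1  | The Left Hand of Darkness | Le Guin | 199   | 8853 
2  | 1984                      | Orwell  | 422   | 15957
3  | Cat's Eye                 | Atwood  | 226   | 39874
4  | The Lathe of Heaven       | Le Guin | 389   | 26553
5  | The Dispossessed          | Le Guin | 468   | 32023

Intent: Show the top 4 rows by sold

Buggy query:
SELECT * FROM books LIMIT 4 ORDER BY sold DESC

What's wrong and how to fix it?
Bug: ORDER BY cannot follow LIMIT; LIMIT is the final clause

Fix: Sort with ORDER BY, then apply LIMIT

Corrected query:
SELECT * FROM books ORDER BY sold DESC LIMIT 4

Result:
id | title               | author  | pages | sold 
---+---------------------+---------+-------+------
3  | Cat's Eye           | Atwood  | 226   | 39874
5  | The Dispossessed    | Le Guin | 468   | 32023
4  | The Lathe of Heaven | Le Guin | 389   | 26553
2  | 1984                | Orwell  | 422   | 15957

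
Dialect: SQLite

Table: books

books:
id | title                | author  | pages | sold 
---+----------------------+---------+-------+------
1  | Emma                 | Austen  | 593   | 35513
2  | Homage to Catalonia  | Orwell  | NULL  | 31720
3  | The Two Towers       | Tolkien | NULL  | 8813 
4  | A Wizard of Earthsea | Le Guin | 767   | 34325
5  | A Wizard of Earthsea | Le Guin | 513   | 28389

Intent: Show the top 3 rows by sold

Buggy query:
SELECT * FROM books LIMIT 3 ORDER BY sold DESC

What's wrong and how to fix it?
Bug: LIMIT must come after ORDER BY

Fix: Swap the clauses: ORDER BY first, then LIMIT

Corrected query:
SELECT * FROM books ORDER BY sold DESC LIMIT 3

Result:
id | title                | author  | pages | sold 
---+----------------------+---------+-------+------
1  | Emma                 | Austen  | 593   | 35513
4  | A Wizard of Earthsea | Le Guin | 767   | 34325
2  | Homage to Catalonia  | Orwell  | NULL  | 31720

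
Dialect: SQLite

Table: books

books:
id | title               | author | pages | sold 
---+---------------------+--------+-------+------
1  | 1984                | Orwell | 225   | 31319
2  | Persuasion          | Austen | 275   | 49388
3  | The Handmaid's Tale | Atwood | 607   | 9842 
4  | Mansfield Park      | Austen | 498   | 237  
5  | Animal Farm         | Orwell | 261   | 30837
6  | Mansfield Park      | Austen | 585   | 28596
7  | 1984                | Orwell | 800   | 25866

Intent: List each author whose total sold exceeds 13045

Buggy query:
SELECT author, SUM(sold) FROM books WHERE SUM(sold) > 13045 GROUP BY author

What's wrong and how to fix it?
Bug: SUM(sold) is an aggregate, but WHERE filters rows before aggregation

Fix: Use HAVING (which filters groups after aggregation) instead of WHERE

Corrected query:
SELECT author, SUM(sold) FROM books GROUP BY author HAVING SUM(sold) > 13045

Result:
author | SUM(sold)
-------+----------
Austen | 78221    
Orwell | 88022    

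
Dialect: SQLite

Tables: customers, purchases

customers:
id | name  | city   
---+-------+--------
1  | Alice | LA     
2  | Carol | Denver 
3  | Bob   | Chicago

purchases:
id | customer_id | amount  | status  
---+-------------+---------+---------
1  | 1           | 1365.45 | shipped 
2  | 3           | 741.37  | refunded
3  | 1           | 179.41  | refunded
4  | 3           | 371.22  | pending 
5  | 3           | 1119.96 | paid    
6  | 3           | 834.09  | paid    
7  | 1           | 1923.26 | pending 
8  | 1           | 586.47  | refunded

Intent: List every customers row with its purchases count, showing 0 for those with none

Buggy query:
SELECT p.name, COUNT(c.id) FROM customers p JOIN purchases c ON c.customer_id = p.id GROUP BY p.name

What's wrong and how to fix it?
Bug: An inner join excludes parents with zero children

Fix: Switch to LEFT JOIN to retain unmatched parent rows

Corrected query:
SELECT p.name, COUNT(c.id) FROM customers p LEFT JOIN purchases c ON c.customer_id = p.id GROUP BY p.name

Result:
name  | COUNT(c.id)
------+------------
Alice | 4          
Bob   | 4          
Carol | 0          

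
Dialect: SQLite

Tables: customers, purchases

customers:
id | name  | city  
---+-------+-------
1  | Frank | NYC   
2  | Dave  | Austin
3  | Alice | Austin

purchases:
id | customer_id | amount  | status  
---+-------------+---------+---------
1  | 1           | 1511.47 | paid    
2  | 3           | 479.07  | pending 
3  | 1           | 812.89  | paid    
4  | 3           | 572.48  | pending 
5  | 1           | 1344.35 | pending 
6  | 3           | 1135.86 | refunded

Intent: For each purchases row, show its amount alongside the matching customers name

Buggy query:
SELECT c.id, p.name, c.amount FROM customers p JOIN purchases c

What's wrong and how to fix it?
Bug: Missing join condition: each purchases row is matched to all customers rows instead of just its own

Fix: Specify the join condition linking the foreign key to the parent id

Corrected query:
SELECT c.id, p.name, c.amount FROM customers p JOIN purchases c ON c.customer_id = p.id

Result:
id | name  | amount 
---+-------+--------
1  | Frank | 1511.47
2  | Alice | 479.07 
3  | Frank | 812.89 
4  | Alice | 572.48 
5  | Frank | 1344.35
6  | Alice | 1135.86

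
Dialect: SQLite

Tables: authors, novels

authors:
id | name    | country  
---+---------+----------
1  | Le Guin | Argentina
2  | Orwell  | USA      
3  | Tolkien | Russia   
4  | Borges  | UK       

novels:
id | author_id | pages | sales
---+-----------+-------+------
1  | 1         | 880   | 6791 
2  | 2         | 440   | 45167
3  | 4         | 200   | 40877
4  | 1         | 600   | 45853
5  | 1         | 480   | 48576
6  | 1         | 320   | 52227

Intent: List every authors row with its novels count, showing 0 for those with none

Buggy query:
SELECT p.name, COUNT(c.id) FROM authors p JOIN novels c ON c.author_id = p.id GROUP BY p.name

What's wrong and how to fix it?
Bug: An inner join excludes parents with zero children

Fix: Use LEFT JOIN so parents without children still appear (COUNT(c.id) gives 0)

Corrected query:
SELECT p.name, COUNT(c.id) FROM authors p LEFT JOIN novels c ON c.author_id = p.id GROUP BY p.name

Result:
name    | COUNT(c.id)
--------+------------
Borges  | 1          
Le Guin | 4          
Orwell  | 1          
Tolkien | 0          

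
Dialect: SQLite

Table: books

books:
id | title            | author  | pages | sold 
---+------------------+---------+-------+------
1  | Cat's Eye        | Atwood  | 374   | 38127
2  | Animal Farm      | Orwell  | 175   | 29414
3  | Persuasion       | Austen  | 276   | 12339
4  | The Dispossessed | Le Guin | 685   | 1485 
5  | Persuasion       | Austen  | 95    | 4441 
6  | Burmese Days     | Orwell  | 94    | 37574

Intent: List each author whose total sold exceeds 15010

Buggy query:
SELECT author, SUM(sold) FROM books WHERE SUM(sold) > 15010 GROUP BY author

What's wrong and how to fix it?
Bug: SUM(sold) is an aggregate, but WHERE filters rows before aggregation

Fix: Move the aggregate condition to a HAVING clause

Corrected query:
SELECT author, SUM(sold) FROM books GROUP BY author HAVING SUM(sold) > 15010

Result:
author | SUM(sold)
-------+----------
Atwood | 38127    
Austen | 16780    
Orwell | 66988    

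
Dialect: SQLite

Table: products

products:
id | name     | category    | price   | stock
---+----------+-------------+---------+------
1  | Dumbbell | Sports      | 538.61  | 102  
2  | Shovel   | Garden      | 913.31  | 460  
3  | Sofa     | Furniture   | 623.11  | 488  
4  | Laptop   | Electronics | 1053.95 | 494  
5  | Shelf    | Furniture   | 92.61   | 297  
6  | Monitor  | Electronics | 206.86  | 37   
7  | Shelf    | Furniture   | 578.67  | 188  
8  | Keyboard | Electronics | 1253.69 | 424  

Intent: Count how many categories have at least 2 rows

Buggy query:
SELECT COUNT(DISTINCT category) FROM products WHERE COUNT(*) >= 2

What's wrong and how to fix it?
Bug: COUNT(*) cannot appear in WHERE; the per-group count doesn't exist yet

Fix: Use a subquery that GROUPs and filters with HAVING, then count its rows

Corrected query:
SELECT COUNT(*) FROM (SELECT category FROM products GROUP BY category HAVING COUNT(*) >= 2)

Result:
COUNT(*)
--------
2       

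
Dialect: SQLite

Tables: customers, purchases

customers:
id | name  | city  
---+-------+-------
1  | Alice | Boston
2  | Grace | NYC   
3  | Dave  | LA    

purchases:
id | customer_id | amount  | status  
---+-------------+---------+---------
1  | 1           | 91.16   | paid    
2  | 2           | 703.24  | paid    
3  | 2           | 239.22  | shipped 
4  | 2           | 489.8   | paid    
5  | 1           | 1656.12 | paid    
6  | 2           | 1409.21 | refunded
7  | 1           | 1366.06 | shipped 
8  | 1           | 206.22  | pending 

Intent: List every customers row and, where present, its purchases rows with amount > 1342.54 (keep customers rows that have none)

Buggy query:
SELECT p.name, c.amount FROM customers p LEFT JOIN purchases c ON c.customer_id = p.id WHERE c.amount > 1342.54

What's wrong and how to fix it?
Bug: Filtering c.amount in WHERE discards the NULL rows produced by LEFT JOIN, turning it into an inner join

Fix: Put 'c.amount > 1342.54' in the JOIN's ON clause instead of WHERE

Corrected query:
SELECT p.name, c.amount FROM customers p LEFT JOIN purchases c ON c.customer_id = p.id AND c.amount > 1342.54

Result:
name  | amount 
------+--------
Alice | 1366.06
Alice | 1656.12
Grace | 1409.21
Dave  | NULL   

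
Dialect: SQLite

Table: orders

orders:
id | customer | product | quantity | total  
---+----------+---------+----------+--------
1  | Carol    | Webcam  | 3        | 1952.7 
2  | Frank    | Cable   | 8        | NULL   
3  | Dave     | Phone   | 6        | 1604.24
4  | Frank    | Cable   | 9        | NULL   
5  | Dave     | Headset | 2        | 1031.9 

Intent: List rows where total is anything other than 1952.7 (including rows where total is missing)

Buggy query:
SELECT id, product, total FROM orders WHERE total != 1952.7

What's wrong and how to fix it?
Bug: 'total != 1952.7' is unknown when total is NULL, so NULL rows are silently excluded

Fix: Handle NULL separately with IS NULL alongside the inequality

Corrected query:
SELECT id, product, total FROM orders WHERE total != 1952.7 OR total IS NULL

Result:
id | product | total  
---+---------+--------
2  | Cable   | NULL   
3  | Phone   | 1604.24
4  | Cable   | NULL   
5  | Headset | 1031.9 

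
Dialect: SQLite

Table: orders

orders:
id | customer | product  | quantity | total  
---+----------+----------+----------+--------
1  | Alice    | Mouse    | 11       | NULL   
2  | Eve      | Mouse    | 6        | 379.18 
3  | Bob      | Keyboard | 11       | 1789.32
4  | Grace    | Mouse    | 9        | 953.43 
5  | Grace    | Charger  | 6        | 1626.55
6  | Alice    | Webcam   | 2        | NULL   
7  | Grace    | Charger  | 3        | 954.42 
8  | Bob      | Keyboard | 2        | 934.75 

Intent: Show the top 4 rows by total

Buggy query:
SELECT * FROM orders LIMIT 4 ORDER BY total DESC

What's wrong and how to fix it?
Bug: ORDER BY cannot follow LIMIT; LIMIT is the final clause

Fix: Sort with ORDER BY, then apply LIMIT

Corrected query:
SELECT * FROM orders ORDER BY total DESC LIMIT 4

Result:
id | customer | product  | quantity | total  
---+----------+----------+----------+--------
3  | Bob      | Keyboard | 11       | 1789.32
5  | Grace    | Charger  | 6        | 1626.55
7  | Grace    | Charger  | 3        | 954.42 
4  | Grace    | Mouse    | 9        | 953.43 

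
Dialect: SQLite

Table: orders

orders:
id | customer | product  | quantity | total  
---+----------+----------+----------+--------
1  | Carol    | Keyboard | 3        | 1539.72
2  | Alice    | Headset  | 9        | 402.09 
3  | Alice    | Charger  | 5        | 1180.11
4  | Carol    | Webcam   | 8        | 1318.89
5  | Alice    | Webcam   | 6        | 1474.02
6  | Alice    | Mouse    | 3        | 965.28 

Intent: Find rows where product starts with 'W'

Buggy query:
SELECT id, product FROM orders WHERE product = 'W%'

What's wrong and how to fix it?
Bug: Wildcards only work with LIKE; '=' treats '%' as a literal character

Fix: Replace '=' with LIKE so 'W%' is treated as a pattern

Corrected query:
SELECT id, product FROM orders WHERE product LIKE 'W%'

Result:
id | product
---+--------
4  | Webcam 
5  | Webcam 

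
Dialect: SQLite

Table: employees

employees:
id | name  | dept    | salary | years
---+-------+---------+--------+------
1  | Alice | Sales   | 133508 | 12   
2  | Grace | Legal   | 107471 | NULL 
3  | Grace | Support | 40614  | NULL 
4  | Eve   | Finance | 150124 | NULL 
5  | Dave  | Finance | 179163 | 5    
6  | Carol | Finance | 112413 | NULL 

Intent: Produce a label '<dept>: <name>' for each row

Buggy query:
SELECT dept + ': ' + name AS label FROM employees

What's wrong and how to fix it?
Bug: SQLite uses || for string concatenation; + coerces text to numbers (yielding 0)

Fix: Replace + with || to concatenate text

Corrected query:
SELECT dept || ': ' || name AS label FROM employees

Result:
label         
--------------
Sales: Alice  
Legal: Grace  
Support: Grace
Finance: Eve  
Finance: Dave 
Finance: Carol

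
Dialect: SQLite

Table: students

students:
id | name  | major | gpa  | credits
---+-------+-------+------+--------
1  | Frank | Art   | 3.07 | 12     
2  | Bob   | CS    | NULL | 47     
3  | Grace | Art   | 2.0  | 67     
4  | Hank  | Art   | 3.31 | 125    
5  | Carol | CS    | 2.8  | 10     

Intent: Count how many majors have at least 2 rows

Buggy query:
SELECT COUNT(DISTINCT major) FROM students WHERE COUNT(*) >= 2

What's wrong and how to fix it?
Bug: COUNT(*) cannot appear in WHERE; the per-group count doesn't exist yet

Fix: Use a subquery that GROUPs and filters with HAVING, then count its rows

Corrected query:
SELECT COUNT(*) FROM (SELECT major FROM students GROUP BY major HAVING COUNT(*) >= 2)

Result:
COUNT(*)
--------
2       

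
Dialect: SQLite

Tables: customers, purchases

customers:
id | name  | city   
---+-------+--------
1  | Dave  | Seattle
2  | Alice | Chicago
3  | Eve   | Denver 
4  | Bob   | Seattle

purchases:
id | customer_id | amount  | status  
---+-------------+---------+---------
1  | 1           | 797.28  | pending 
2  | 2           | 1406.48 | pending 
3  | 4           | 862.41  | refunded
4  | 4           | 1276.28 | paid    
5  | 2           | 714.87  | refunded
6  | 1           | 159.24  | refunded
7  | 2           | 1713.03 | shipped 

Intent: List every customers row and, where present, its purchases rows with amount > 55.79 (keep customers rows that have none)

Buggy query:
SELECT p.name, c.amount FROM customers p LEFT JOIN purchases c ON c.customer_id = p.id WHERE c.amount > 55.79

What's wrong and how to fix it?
Bug: A WHERE condition on the right-hand table after LEFT JOIN drops unmatched parents

Fix: Move the right-table condition into the ON clause so unmatched parents are kept

Corrected query:
SELECT p.name, c.amount FROM customers p LEFT JOIN purchases c ON c.customer_id = p.id AND c.amount > 55.79

Result:
name  | amount 
------+--------
Dave  | 159.24 
Dave  | 797.28 
Alice | 714.87 
Alice | 1406.48
Alice | 1713.03
Eve   | NULL   
Bob   | 862.41 
Bob   | 1276.28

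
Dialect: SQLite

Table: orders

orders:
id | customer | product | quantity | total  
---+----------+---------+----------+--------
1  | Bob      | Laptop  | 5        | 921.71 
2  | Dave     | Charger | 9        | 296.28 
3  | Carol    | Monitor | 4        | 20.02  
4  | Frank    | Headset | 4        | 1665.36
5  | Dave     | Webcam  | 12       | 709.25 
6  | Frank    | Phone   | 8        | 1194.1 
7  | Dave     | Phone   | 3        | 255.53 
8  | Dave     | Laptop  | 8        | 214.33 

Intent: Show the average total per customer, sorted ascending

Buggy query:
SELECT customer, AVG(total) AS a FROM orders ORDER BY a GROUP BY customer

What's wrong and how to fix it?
Bug: GROUP BY must precede ORDER BY

Fix: Reorder: SELECT … FROM … GROUP BY … ORDER BY …

Corrected query:
SELECT customer, AVG(total) AS a FROM orders GROUP BY customer ORDER BY a

Result:
customer | a       
---------+---------
Carol    | 20.02   
Dave     | 368.8475
Bob      | 921.71  
Frank    | 1429.73 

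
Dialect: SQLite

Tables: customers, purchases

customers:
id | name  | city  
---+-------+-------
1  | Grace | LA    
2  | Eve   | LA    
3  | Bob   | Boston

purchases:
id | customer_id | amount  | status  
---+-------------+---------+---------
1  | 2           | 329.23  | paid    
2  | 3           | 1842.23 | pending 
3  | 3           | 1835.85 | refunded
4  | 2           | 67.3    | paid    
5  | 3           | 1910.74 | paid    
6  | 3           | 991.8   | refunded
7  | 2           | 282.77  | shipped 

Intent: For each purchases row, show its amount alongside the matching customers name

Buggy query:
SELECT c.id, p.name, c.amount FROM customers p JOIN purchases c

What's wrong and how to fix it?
Bug: JOIN with no ON clause produces a cartesian product; every purchases row pairs with every customers row

Fix: Add ON c.customer_id = p.id to the JOIN

Corrected query:
SELECT c.id, p.name, c.amount FROM customers p JOIN purchases c ON c.customer_id = p.id

Result:
id | name | amount 
---+------+--------
1  | Eve  | 329.23 
2  | Bob  | 1842.23
3  | Bob  | 1835.85
4  | Eve  | 67.3   
5  | Bob  | 1910.74
6  | Bob  | 991.8  
7  | Eve  | 282.77 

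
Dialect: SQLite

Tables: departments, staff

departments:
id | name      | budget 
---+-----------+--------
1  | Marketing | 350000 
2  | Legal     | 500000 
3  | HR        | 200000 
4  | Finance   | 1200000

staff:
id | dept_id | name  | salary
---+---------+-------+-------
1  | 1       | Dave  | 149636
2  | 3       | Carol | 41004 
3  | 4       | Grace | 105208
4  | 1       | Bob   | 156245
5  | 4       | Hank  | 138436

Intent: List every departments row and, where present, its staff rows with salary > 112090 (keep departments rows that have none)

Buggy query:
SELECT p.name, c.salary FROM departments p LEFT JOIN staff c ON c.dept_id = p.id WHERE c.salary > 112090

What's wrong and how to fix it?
Bug: Filtering c.salary in WHERE discards the NULL rows produced by LEFT JOIN, turning it into an inner join

Fix: Move the right-table condition into the ON clause so unmatched parents are kept

Corrected query:
SELECT p.name, c.salary FROM departments p LEFT JOIN staff c ON c.dept_id = p.id AND c.salary > 112090

Result:
name      | salary
----------+-------
Marketing | 149636
Marketing | 156245
Legal     | NULL  
HR        | NULL  
Finance   | 138436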